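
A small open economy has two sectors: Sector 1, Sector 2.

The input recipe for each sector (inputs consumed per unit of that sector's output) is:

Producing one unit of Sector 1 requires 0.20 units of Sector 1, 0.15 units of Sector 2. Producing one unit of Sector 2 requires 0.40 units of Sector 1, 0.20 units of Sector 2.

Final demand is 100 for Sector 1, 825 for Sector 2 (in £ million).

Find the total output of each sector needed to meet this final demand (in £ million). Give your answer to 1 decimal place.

I − A =
  [   0.80    -0.40]
  [  -0.15     0.80]
det(I−A) = (0.80)(0.80) − (-0.40)(-0.15) = 0.5800
adj(I−A) = [[0.80, 0.40], [0.15, 0.80]]
(I − A)⁻¹ = adj(I−A) / det(I−A) ≈
  [   1.3793     0.6897]
  [   0.2586     1.3793]
x = (I − A)⁻¹ d = adj(I−A)·d / det(I−A), with det(I−A) = 0.5800:
  x_1 = (0.80·100 + 0.40·825) / 0.5800 = 410.00 / 0.5800 ≈ 706.9
  x_2 = (0.15·100 + 0.80·825) / 0.5800 = 675.00 / 0.5800 ≈ 1163.8

x_1 = 706.9, x_2 = 1163.8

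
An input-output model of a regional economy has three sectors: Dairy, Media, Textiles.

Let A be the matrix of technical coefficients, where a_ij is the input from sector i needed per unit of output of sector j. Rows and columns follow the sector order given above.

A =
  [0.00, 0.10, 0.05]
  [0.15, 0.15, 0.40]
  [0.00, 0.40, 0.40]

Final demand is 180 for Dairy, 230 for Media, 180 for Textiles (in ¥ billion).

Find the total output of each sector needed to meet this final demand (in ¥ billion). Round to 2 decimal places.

x_1 = 284.76, x_2 = 673.22, x_3 = 748.82

I − A =
  [   1.00    -0.10    -0.05]
  [  -0.15     0.85    -0.40]
  [   0.00    -0.40     0.60]
Cofactors of I−A, C_ij = (−1)^(i+j)·(minor ij) (rows/columns in the sector order above):
  C_11 = (0.85)(0.60) − (-0.40)(-0.40) = 0.3500
  C_12 = −[(-0.15)(0.60) − (-0.40)(0.00)] = 0.0900
  C_13 = (-0.15)(-0.40) − (0.85)(0.00) = 0.0600
  C_21 = −[(-0.10)(0.60) − (-0.05)(-0.40)] = 0.0800
  C_22 = (1.00)(0.60) − (-0.05)(0.00) = 0.6000
  C_23 = −[(1.00)(-0.40) − (-0.10)(0.00)] = 0.4000
  C_31 = (-0.10)(-0.40) − (-0.05)(0.85) = 0.0825
  C_32 = −[(1.00)(-0.40) − (-0.05)(-0.15)] = 0.4075
  C_33 = (1.00)(0.85) − (-0.10)(-0.15) = 0.8350
det(I−A) = Σ_j (I−A)_1j·C_1j = (1.00)(0.3500) + (-0.10)(0.0900) + (-0.05)(0.0600) = 0.3380
adj(I−A) = Cᵀ =
  [ 0.3500   0.0800   0.0825]
  [ 0.0900   0.6000   0.4075]
  [ 0.0600   0.4000   0.8350]
(I − A)⁻¹ = adj(I−A) / det(I−A) ≈
  [   1.0355     0.2367     0.2441]
  [   0.2663     1.7751     1.2056]
  [   0.1775     1.1834     2.4704]
x = (I − A)⁻¹ d = adj(I−A)·d / det(I−A), with det(I−A) = 0.3380:
  x_1 = (0.3500·180 + 0.0800·230 + 0.0825·180) / 0.3380 = 96.25 / 0.3380 ≈ 284.76
  x_2 = (0.0900·180 + 0.6000·230 + 0.4075·180) / 0.3380 = 227.55 / 0.3380 ≈ 673.22
  x_3 = (0.0600·180 + 0.4000·230 + 0.8350·180) / 0.3380 = 253.10 / 0.3380 ≈ 748.82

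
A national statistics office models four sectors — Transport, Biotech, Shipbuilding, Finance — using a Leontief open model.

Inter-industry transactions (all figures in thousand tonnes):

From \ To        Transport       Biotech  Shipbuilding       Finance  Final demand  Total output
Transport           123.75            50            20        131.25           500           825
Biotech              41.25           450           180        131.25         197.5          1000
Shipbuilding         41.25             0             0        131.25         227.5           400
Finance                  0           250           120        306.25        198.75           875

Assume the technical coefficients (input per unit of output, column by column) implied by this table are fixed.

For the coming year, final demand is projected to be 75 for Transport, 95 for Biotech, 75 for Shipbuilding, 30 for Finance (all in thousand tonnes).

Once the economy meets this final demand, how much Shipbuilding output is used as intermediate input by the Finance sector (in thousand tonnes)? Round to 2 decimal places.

z_34 = 35.13

Technical coefficients a_ij = z_ij / X_j:
  a_11 = 123.75/825 = 0.15, a_21 = 41.25/825 = 0.05, a_31 = 41.25/825 = 0.05, a_41 = 0/825 = 0.00
  a_12 = 50/1000 = 0.05, a_22 = 450/1000 = 0.45, a_32 = 0/1000 = 0.00, a_42 = 250/1000 = 0.25
  a_13 = 20/400 = 0.05, a_23 = 180/400 = 0.45, a_33 = 0/400 = 0.00, a_43 = 120/400 = 0.30
  a_14 = 131.25/875 = 0.15, a_24 = 131.25/875 = 0.15, a_34 = 131.25/875 = 0.15, a_44 = 306.25/875 = 0.35
I − A =
  [   0.85    -0.05    -0.05    -0.15]
  [  -0.05     0.55    -0.45    -0.15]
  [  -0.05     0.00     1.00    -0.15]
  [   0.00    -0.25    -0.30     0.65]
Compute the cofactors C_ij = (−1)^(i+j)·(3×3 minor ij) of I−A; the adjugate is their transpose:
adj(I−A) = Cᵀ =
  [ 0.278375   0.069625   0.074500   0.097500]
  [ 0.047125   0.510375   0.290750   0.195750]
  [ 0.017875   0.035375   0.268500   0.074250]
  [ 0.026375   0.212625   0.235750   0.462500]
det(I−A) = Σ_j (I−A)_1j·C_1j = (0.85)(0.278375) + (-0.05)(0.047125) + (-0.05)(0.017875) + (-0.15)(0.026375) = 0.2294125
(I − A)⁻¹ = adj(I−A) / det(I−A) ≈
  [   1.2134     0.3035     0.3247     0.4250]
  [   0.2054     2.2247     1.2674     0.8533]
  [   0.0779     0.1542     1.1704     0.3237]
  [   0.1150     0.9268     1.0276     2.0160]
First solve x = (I − A)⁻¹ d = adj(I−A)·d / det(I−A); in particular x_4 = (0.026375·75 + 0.212625·95 + 0.235750·75 + 0.462500·30) / 0.2294125 = 53.73375 / 0.2294125 ≈ 234.2233.
Intermediate flow from 3 to 4: z_34 = a_34 · x_4 = 0.15 × 53.73375 / 0.2294125 = 8.0600625 / 0.2294125 ≈ 35.13.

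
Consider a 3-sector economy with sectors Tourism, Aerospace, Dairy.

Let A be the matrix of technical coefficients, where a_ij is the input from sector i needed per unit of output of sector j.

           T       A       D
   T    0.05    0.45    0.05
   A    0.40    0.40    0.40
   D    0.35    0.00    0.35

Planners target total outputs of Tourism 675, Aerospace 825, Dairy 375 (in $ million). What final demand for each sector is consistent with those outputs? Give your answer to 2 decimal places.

d_T = 251.25, d_A = 75.00, d_D = 7.50

I − A =
  [   0.95    -0.45    -0.05]
  [  -0.40     0.60    -0.40]
  [  -0.35     0.00     0.65]
d = (I − A) x:
  d_T = (+0.95)·675 + (-0.45)·825 + (-0.05)·375 = 251.25
  d_A = (-0.40)·675 + (+0.60)·825 + (-0.40)·375 = 75.00
  d_D = (-0.35)·675 + (+0.00)·825 + (+0.65)·375 = 7.50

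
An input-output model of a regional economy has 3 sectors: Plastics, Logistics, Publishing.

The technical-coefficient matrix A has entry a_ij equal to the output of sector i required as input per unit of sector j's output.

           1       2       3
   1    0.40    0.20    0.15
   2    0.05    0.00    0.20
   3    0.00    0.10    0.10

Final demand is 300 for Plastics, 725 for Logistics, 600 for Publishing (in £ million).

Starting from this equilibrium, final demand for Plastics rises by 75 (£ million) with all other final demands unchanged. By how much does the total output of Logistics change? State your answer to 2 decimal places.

I − A =
  [   0.60    -0.20    -0.15]
  [  -0.05     1.00    -0.20]
  [   0.00    -0.10     0.90]
Cofactors of I−A, C_ij = (−1)^(i+j)·(minor ij) (rows/columns in the sector order above):
  C_11 = (1.00)(0.90) − (-0.20)(-0.10) = 0.8800
  C_12 = −[(-0.05)(0.90) − (-0.20)(0.00)] = 0.0450
  C_13 = (-0.05)(-0.10) − (1.00)(0.00) = 0.0050
  C_21 = −[(-0.20)(0.90) − (-0.15)(-0.10)] = 0.1950
  C_22 = (0.60)(0.90) − (-0.15)(0.00) = 0.5400
  C_23 = −[(0.60)(-0.10) − (-0.20)(0.00)] = 0.0600
  C_31 = (-0.20)(-0.20) − (-0.15)(1.00) = 0.1900
  C_32 = −[(0.60)(-0.20) − (-0.15)(-0.05)] = 0.1275
  C_33 = (0.60)(1.00) − (-0.20)(-0.05) = 0.5900
det(I−A) = Σ_j (I−A)_1j·C_1j = (0.60)(0.8800) + (-0.20)(0.0450) + (-0.15)(0.0050) = 0.51825
adj(I−A) = Cᵀ =
  [ 0.8800   0.1950   0.1900]
  [ 0.0450   0.5400   0.1275]
  [ 0.0050   0.0600   0.5900]
(I − A)⁻¹ = adj(I−A) / det(I−A) ≈
  [   1.6980     0.3763     0.3666]
  [   0.0868     1.0420     0.2460]
  [   0.0096     0.1158     1.1384]
Δx = (I − A)⁻¹ Δd with Δd having +75 in the Plastics component and 0 elsewhere.
So Δx_2 = L_21 · (+75), where L_21 = adj(I−A)_21 / det(I−A) = 0.0450 / 0.51825.
Δx_2 = 0.0450 × (+75) / 0.51825 = 3.375 / 0.51825 ≈ 6.51.

Δx_2 = 6.51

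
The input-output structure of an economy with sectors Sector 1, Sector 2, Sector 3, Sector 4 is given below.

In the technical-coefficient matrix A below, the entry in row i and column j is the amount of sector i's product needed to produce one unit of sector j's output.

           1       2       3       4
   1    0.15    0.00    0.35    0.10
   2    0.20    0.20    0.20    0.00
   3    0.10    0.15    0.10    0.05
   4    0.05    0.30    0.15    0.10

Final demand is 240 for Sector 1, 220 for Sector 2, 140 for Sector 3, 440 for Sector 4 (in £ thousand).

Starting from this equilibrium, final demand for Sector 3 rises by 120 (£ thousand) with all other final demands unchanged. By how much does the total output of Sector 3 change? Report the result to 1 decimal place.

I − A =
  [   0.85     0.00    -0.35    -0.10]
  [  -0.20     0.80    -0.20     0.00]
  [  -0.10    -0.15     0.90    -0.05]
  [  -0.05    -0.30    -0.15     0.90]
Compute the cofactors C_ij = (−1)^(i+j)·(3×3 minor ij) of I−A; the adjugate is their transpose:
adj(I−A) = Cᵀ =
  [ 0.61200   0.08175   0.27000   0.08300]
  [ 0.17900   0.64375   0.21800   0.03200]
  [ 0.10400   0.12975   0.60200   0.04500]
  [ 0.11100   0.24075   0.18800   0.54800]
det(I−A) = Σ_j (I−A)_1j·C_1j = (0.85)(0.61200) + (0.00)(0.17900) + (-0.35)(0.10400) + (-0.10)(0.11100) = 0.4727
(I − A)⁻¹ = adj(I−A) / det(I−A) ≈
  [   1.2947     0.1729     0.5712     0.1756]
  [   0.3787     1.3619     0.4612     0.0677]
  [   0.2200     0.2745     1.2735     0.0952]
  [   0.2348     0.5093     0.3977     1.1593]
Δx = (I − A)⁻¹ Δd with Δd having +120 in the Sector 3 component and 0 elsewhere.
So Δx_3 = L_33 · (+120), where L_33 = adj(I−A)_33 / det(I−A) = 0.60200 / 0.4727.
Δx_3 = 0.60200 × (+120) / 0.4727 = 72.24 / 0.4727 ≈ 152.8.

Δx_3 = 152.8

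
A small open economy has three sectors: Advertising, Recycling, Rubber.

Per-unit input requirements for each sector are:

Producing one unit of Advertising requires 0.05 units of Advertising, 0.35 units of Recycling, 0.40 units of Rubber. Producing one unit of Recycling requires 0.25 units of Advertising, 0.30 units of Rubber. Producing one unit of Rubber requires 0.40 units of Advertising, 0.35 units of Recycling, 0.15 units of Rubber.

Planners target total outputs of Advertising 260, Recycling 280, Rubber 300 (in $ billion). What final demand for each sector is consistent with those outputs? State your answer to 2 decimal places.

I − A =
  [   0.95    -0.25    -0.40]
  [  -0.35     1.00    -0.35]
  [  -0.40    -0.30     0.85]
d = (I − A) x:
  d_1 = (+0.95)·260 + (-0.25)·280 + (-0.40)·300 = 57.00
  d_2 = (-0.35)·260 + (+1.00)·280 + (-0.35)·300 = 84.00
  d_3 = (-0.40)·260 + (-0.30)·280 + (+0.85)·300 = 67.00

d_1 = 57.00, d_2 = 84.00, d_3 = 67.00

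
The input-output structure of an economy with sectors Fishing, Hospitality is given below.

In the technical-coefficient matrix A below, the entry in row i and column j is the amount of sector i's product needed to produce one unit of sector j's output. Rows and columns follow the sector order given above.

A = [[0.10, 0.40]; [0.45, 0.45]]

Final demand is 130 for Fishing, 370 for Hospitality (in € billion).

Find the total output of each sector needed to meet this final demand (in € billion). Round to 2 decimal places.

x_1 = 696.83, x_2 = 1242.86

I − A =
  [   0.90    -0.40]
  [  -0.45     0.55]
det(I−A) = (0.90)(0.55) − (-0.40)(-0.45) = 0.3150
adj(I−A) = [[0.55, 0.40], [0.45, 0.90]]
(I − A)⁻¹ = adj(I−A) / det(I−A) ≈
  [   1.7460     1.2698]
  [   1.4286     2.8571]
x = (I − A)⁻¹ d = adj(I−A)·d / det(I−A), with det(I−A) = 0.3150:
  x_1 = (0.55·130 + 0.40·370) / 0.3150 = 219.50 / 0.3150 ≈ 696.83
  x_2 = (0.45·130 + 0.90·370) / 0.3150 = 391.50 / 0.3150 ≈ 1242.86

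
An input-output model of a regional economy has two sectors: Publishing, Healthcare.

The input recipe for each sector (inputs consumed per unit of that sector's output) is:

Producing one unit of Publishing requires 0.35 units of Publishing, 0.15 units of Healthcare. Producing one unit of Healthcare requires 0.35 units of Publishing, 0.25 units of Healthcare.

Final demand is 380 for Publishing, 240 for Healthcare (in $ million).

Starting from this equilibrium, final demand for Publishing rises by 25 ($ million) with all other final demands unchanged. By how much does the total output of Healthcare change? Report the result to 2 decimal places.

Δx_2 = 8.62

I − A =
  [   0.65    -0.35]
  [  -0.15     0.75]
det(I−A) = (0.65)(0.75) − (-0.35)(-0.15) = 0.4350
adj(I−A) = [[0.75, 0.35], [0.15, 0.65]]
(I − A)⁻¹ = adj(I−A) / det(I−A) ≈
  [   1.7241     0.8046]
  [   0.3448     1.4943]
Δx = (I − A)⁻¹ Δd with Δd having +25 in the Publishing component and 0 elsewhere.
So Δx_2 = L_21 · (+25), where L_21 = adj(I−A)_21 / det(I−A) = 0.15 / 0.4350.
Δx_2 = 0.15 × (+25) / 0.4350 = 3.75 / 0.4350 ≈ 8.62.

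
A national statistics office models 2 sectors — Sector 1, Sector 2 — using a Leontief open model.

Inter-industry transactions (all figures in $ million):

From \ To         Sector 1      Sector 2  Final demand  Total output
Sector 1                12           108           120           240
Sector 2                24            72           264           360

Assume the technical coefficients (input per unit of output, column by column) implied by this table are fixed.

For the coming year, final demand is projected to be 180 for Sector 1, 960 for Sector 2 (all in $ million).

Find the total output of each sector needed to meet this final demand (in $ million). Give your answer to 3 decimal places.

x_1 = 591.781, x_2 = 1273.973

Technical coefficients a_ij = z_ij / X_j:
  a_11 = 12/240 = 0.05, a_21 = 24/240 = 0.10
  a_12 = 108/360 = 0.30, a_22 = 72/360 = 0.20
I − A =
  [   0.95    -0.30]
  [  -0.10     0.80]
det(I−A) = (0.95)(0.80) − (-0.30)(-0.10) = 0.7300
adj(I−A) = [[0.80, 0.30], [0.10, 0.95]]
(I − A)⁻¹ = adj(I−A) / det(I−A) ≈
  [   1.0959     0.4110]
  [   0.1370     1.3014]
x = (I − A)⁻¹ d = adj(I−A)·d / det(I−A), with det(I−A) = 0.7300:
  x_1 = (0.80·180 + 0.30·960) / 0.7300 = 432.00 / 0.7300 ≈ 591.781
  x_2 = (0.10·180 + 0.95·960) / 0.7300 = 930.00 / 0.7300 ≈ 1273.973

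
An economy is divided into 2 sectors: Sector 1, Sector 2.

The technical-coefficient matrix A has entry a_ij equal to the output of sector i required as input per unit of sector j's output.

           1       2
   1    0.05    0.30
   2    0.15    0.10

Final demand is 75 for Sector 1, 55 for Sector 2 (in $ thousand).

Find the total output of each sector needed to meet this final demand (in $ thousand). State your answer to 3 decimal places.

x_1 = 103.704, x_2 = 78.395

I − A =
  [   0.95    -0.30]
  [  -0.15     0.90]
det(I−A) = (0.95)(0.90) − (-0.30)(-0.15) = 0.8100
adj(I−A) = [[0.90, 0.30], [0.15, 0.95]]
(I − A)⁻¹ = adj(I−A) / det(I−A) ≈
  [   1.1111     0.3704]
  [   0.1852     1.1728]
x = (I − A)⁻¹ d = adj(I−A)·d / det(I−A), with det(I−A) = 0.8100:
  x_1 = (0.90·75 + 0.30·55) / 0.8100 = 84.00 / 0.8100 ≈ 103.704
  x_2 = (0.15·75 + 0.95·55) / 0.8100 = 63.50 / 0.8100 ≈ 78.395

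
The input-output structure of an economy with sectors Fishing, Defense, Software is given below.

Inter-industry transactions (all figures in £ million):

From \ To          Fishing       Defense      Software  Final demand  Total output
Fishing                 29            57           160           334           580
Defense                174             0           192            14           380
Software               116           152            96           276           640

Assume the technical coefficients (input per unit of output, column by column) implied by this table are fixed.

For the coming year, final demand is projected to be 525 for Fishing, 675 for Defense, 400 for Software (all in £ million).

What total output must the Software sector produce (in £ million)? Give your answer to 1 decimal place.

x_S = 1424.7

Technical coefficients a_ij = z_ij / X_j:
  a_FF = 29/580 = 0.05, a_DF = 174/580 = 0.30, a_SF = 116/580 = 0.20
  a_FD = 57/380 = 0.15, a_DD = 0/380 = 0.00, a_SD = 152/380 = 0.40
  a_FS = 160/640 = 0.25, a_DS = 192/640 = 0.30, a_SS = 96/640 = 0.15
I − A =
  [   0.95    -0.15    -0.25]
  [  -0.30     1.00    -0.30]
  [  -0.20    -0.40     0.85]
Cofactors of I−A, C_ij = (−1)^(i+j)·(minor ij) (rows/columns in the sector order above):
  C_11 = (1.00)(0.85) − (-0.30)(-0.40) = 0.7300
  C_12 = −[(-0.30)(0.85) − (-0.30)(-0.20)] = 0.3150
  C_13 = (-0.30)(-0.40) − (1.00)(-0.20) = 0.3200
  C_21 = −[(-0.15)(0.85) − (-0.25)(-0.40)] = 0.2275
  C_22 = (0.95)(0.85) − (-0.25)(-0.20) = 0.7575
  C_23 = −[(0.95)(-0.40) − (-0.15)(-0.20)] = 0.4100
  C_31 = (-0.15)(-0.30) − (-0.25)(1.00) = 0.2950
  C_32 = −[(0.95)(-0.30) − (-0.25)(-0.30)] = 0.3600
  C_33 = (0.95)(1.00) − (-0.15)(-0.30) = 0.9050
det(I−A) = Σ_j (I−A)_1j·C_1j = (0.95)(0.7300) + (-0.15)(0.3150) + (-0.25)(0.3200) = 0.56625
adj(I−A) = Cᵀ =
  [ 0.7300   0.2275   0.2950]
  [ 0.3150   0.7575   0.3600]
  [ 0.3200   0.4100   0.9050]
(I − A)⁻¹ = adj(I−A) / det(I−A) ≈
  [   1.2892     0.4018     0.5210]
  [   0.5563     1.3377     0.6358]
  [   0.5651     0.7241     1.5982]
x = (I − A)⁻¹ d = adj(I−A)·d / det(I−A), with det(I−A) = 0.56625:
  x_F = (0.7300·525 + 0.2275·675 + 0.2950·400) / 0.56625 = 654.8125 / 0.56625 ≈ 1156.4
  x_D = (0.3150·525 + 0.7575·675 + 0.3600·400) / 0.56625 = 820.6875 / 0.56625 ≈ 1449.3
  x_S = (0.3200·525 + 0.4100·675 + 0.9050·400) / 0.56625 = 806.75 / 0.56625 ≈ 1424.7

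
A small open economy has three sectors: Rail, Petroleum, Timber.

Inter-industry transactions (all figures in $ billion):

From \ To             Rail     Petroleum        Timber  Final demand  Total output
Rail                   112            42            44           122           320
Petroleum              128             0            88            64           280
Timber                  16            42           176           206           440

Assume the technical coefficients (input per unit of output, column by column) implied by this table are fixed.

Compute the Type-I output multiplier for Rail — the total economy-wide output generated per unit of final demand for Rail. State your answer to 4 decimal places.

Technical coefficients a_ij = z_ij / X_j:
  a_RR = 112/320 = 0.35, a_PR = 128/320 = 0.40, a_TR = 16/320 = 0.05
  a_RP = 42/280 = 0.15, a_PP = 0/280 = 0.00, a_TP = 42/280 = 0.15
  a_RT = 44/440 = 0.10, a_PT = 88/440 = 0.20, a_TT = 176/440 = 0.40
I − A =
  [   0.65    -0.15    -0.10]
  [  -0.40     1.00    -0.20]
  [  -0.05    -0.15     0.60]
Cofactors of I−A, C_ij = (−1)^(i+j)·(minor ij) (rows/columns in the sector order above):
  C_11 = (1.00)(0.60) − (-0.20)(-0.15) = 0.5700
  C_12 = −[(-0.40)(0.60) − (-0.20)(-0.05)] = 0.2500
  C_13 = (-0.40)(-0.15) − (1.00)(-0.05) = 0.1100
  C_21 = −[(-0.15)(0.60) − (-0.10)(-0.15)] = 0.1050
  C_22 = (0.65)(0.60) − (-0.10)(-0.05) = 0.3850
  C_23 = −[(0.65)(-0.15) − (-0.15)(-0.05)] = 0.1050
  C_31 = (-0.15)(-0.20) − (-0.10)(1.00) = 0.1300
  C_32 = −[(0.65)(-0.20) − (-0.10)(-0.40)] = 0.1700
  C_33 = (0.65)(1.00) − (-0.15)(-0.40) = 0.5900
det(I−A) = Σ_j (I−A)_1j·C_1j = (0.65)(0.5700) + (-0.15)(0.2500) + (-0.10)(0.1100) = 0.3220
adj(I−A) = Cᵀ =
  [ 0.5700   0.1050   0.1300]
  [ 0.2500   0.3850   0.1700]
  [ 0.1100   0.1050   0.5900]
(I − A)⁻¹ = adj(I−A) / det(I−A) ≈
  [   1.77019     0.32609     0.40373]
  [   0.77640     1.19565     0.52795]
  [   0.34161     0.32609     1.83230]
The output multiplier for sector j is the column-j sum of the Leontief inverse (I − A)⁻¹ = adj(I−A) / det(I−A).
Column R of adj(I−A): (0.5700, 0.2500, 0.1100); det(I−A) = 0.3220.
m_R = (0.5700 + 0.2500 + 0.1100) / 0.3220 = 0.93 / 0.3220 ≈ 2.8882.

m_R = 2.8882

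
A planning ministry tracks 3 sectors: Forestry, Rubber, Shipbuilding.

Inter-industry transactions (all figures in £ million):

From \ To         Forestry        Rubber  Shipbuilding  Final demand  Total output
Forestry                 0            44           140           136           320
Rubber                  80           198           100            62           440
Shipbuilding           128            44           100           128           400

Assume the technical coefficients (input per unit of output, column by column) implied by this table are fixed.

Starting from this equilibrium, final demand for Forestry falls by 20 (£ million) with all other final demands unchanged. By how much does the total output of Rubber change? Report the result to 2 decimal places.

Δx_2 = -21.06

Technical coefficients a_ij = z_ij / X_j:
  a_11 = 0/320 = 0.00, a_21 = 80/320 = 0.25, a_31 = 128/320 = 0.40
  a_12 = 44/440 = 0.10, a_22 = 198/440 = 0.45, a_32 = 44/440 = 0.10
  a_13 = 140/400 = 0.35, a_23 = 100/400 = 0.25, a_33 = 100/400 = 0.25
I − A =
  [   1.00    -0.10    -0.35]
  [  -0.25     0.55    -0.25]
  [  -0.40    -0.10     0.75]
Cofactors of I−A, C_ij = (−1)^(i+j)·(minor ij) (rows/columns in the sector order above):
  C_11 = (0.55)(0.75) − (-0.25)(-0.10) = 0.3875
  C_12 = −[(-0.25)(0.75) − (-0.25)(-0.40)] = 0.2875
  C_13 = (-0.25)(-0.10) − (0.55)(-0.40) = 0.2450
  C_21 = −[(-0.10)(0.75) − (-0.35)(-0.10)] = 0.1100
  C_22 = (1.00)(0.75) − (-0.35)(-0.40) = 0.6100
  C_23 = −[(1.00)(-0.10) − (-0.10)(-0.40)] = 0.1400
  C_31 = (-0.10)(-0.25) − (-0.35)(0.55) = 0.2175
  C_32 = −[(1.00)(-0.25) − (-0.35)(-0.25)] = 0.3375
  C_33 = (1.00)(0.55) − (-0.10)(-0.25) = 0.5250
det(I−A) = Σ_j (I−A)_1j·C_1j = (1.00)(0.3875) + (-0.10)(0.2875) + (-0.35)(0.2450) = 0.2730
adj(I−A) = Cᵀ =
  [ 0.3875   0.1100   0.2175]
  [ 0.2875   0.6100   0.3375]
  [ 0.2450   0.1400   0.5250]
(I − A)⁻¹ = adj(I−A) / det(I−A) ≈
  [   1.4194     0.4029     0.7967]
  [   1.0531     2.2344     1.2363]
  [   0.8974     0.5128     1.9231]
Δx = (I − A)⁻¹ Δd with Δd having -20 in the Forestry component and 0 elsewhere.
So Δx_2 = L_21 · (-20), where L_21 = adj(I−A)_21 / det(I−A) = 0.2875 / 0.2730.
Δx_2 = 0.2875 × (-20) / 0.2730 = -5.75 / 0.2730 ≈ -21.06.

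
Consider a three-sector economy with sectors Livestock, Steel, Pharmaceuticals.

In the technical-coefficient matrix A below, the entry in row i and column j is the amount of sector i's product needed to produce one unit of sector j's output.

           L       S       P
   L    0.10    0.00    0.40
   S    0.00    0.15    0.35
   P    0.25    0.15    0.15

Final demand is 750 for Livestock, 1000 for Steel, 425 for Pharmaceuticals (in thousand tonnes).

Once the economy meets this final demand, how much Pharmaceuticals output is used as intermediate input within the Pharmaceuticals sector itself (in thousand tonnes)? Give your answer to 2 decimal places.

I − A =
  [   0.90     0.00    -0.40]
  [   0.00     0.85    -0.35]
  [  -0.25    -0.15     0.85]
Cofactors of I−A, C_ij = (−1)^(i+j)·(minor ij) (rows/columns in the sector order above):
  C_11 = (0.85)(0.85) − (-0.35)(-0.15) = 0.6700
  C_12 = −[(0.00)(0.85) − (-0.35)(-0.25)] = 0.0875
  C_13 = (0.00)(-0.15) − (0.85)(-0.25) = 0.2125
  C_21 = −[(0.00)(0.85) − (-0.40)(-0.15)] = 0.0600
  C_22 = (0.90)(0.85) − (-0.40)(-0.25) = 0.6650
  C_23 = −[(0.90)(-0.15) − (0.00)(-0.25)] = 0.1350
  C_31 = (0.00)(-0.35) − (-0.40)(0.85) = 0.3400
  C_32 = −[(0.90)(-0.35) − (-0.40)(0.00)] = 0.3150
  C_33 = (0.90)(0.85) − (0.00)(0.00) = 0.7650
det(I−A) = Σ_j (I−A)_1j·C_1j = (0.90)(0.6700) + (0.00)(0.0875) + (-0.40)(0.2125) = 0.5180
adj(I−A) = Cᵀ =
  [ 0.6700   0.0600   0.3400]
  [ 0.0875   0.6650   0.3150]
  [ 0.2125   0.1350   0.7650]
(I − A)⁻¹ = adj(I−A) / det(I−A) ≈
  [   1.2934     0.1158     0.6564]
  [   0.1689     1.2838     0.6081]
  [   0.4102     0.2606     1.4768]
First solve x = (I − A)⁻¹ d = adj(I−A)·d / det(I−A); in particular x_P = (0.2125·750 + 0.1350·1000 + 0.7650·425) / 0.5180 = 619.50 / 0.5180 ≈ 1195.9459.
Intermediate flow from P to P: z_PP = a_PP · x_P = 0.15 × 619.50 / 0.5180 = 92.925 / 0.5180 ≈ 179.39.

z_PP = 179.39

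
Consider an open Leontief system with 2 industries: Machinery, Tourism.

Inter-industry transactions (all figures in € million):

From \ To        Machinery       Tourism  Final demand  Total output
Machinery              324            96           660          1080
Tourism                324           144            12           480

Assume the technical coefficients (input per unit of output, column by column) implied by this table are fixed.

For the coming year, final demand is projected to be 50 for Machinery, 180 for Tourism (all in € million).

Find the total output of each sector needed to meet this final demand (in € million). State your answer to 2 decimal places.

x_M = 165.12, x_T = 327.91

Technical coefficients a_ij = z_ij / X_j:
  a_MM = 324/1080 = 0.30, a_TM = 324/1080 = 0.30
  a_MT = 96/480 = 0.20, a_TT = 144/480 = 0.30
I − A =
  [   0.70    -0.20]
  [  -0.30     0.70]
det(I−A) = (0.70)(0.70) − (-0.20)(-0.30) = 0.4300
adj(I−A) = [[0.70, 0.20], [0.30, 0.70]]
(I − A)⁻¹ = adj(I−A) / det(I−A) ≈
  [   1.6279     0.4651]
  [   0.6977     1.6279]
x = (I − A)⁻¹ d = adj(I−A)·d / det(I−A), with det(I−A) = 0.4300:
  x_M = (0.70·50 + 0.20·180) / 0.4300 = 71.00 / 0.4300 ≈ 165.12
  x_T = (0.30·50 + 0.70·180) / 0.4300 = 141.00 / 0.4300 ≈ 327.91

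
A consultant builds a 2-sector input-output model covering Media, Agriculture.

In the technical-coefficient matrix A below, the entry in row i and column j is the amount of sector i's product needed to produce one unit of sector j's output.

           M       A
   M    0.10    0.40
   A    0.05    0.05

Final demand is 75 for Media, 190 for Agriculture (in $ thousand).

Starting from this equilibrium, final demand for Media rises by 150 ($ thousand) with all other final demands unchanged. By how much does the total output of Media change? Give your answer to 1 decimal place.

Δx_M = 170.7

I − A =
  [   0.90    -0.40]
  [  -0.05     0.95]
det(I−A) = (0.90)(0.95) − (-0.40)(-0.05) = 0.8350
adj(I−A) = [[0.95, 0.40], [0.05, 0.90]]
(I − A)⁻¹ = adj(I−A) / det(I−A) ≈
  [   1.1377     0.4790]
  [   0.0599     1.0778]
Δx = (I − A)⁻¹ Δd with Δd having +150 in the Media component and 0 elsewhere.
So Δx_M = L_MM · (+150), where L_MM = adj(I−A)_MM / det(I−A) = 0.95 / 0.8350.
Δx_M = 0.95 × (+150) / 0.8350 = 142.50 / 0.8350 ≈ 170.7.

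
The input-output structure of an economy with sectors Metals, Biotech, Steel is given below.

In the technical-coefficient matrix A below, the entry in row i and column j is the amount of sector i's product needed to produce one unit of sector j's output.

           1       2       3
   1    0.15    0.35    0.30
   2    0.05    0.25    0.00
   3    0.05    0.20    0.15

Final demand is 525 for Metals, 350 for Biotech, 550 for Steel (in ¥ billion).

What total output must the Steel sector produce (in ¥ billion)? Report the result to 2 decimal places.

I − A =
  [   0.85    -0.35    -0.30]
  [  -0.05     0.75     0.00]
  [  -0.05    -0.20     0.85]
Cofactors of I−A, C_ij = (−1)^(i+j)·(minor ij) (rows/columns in the sector order above):
  C_11 = (0.75)(0.85) − (0.00)(-0.20) = 0.6375
  C_12 = −[(-0.05)(0.85) − (0.00)(-0.05)] = 0.0425
  C_13 = (-0.05)(-0.20) − (0.75)(-0.05) = 0.0475
  C_21 = −[(-0.35)(0.85) − (-0.30)(-0.20)] = 0.3575
  C_22 = (0.85)(0.85) − (-0.30)(-0.05) = 0.7075
  C_23 = −[(0.85)(-0.20) − (-0.35)(-0.05)] = 0.1875
  C_31 = (-0.35)(0.00) − (-0.30)(0.75) = 0.2250
  C_32 = −[(0.85)(0.00) − (-0.30)(-0.05)] = 0.0150
  C_33 = (0.85)(0.75) − (-0.35)(-0.05) = 0.6200
det(I−A) = Σ_j (I−A)_1j·C_1j = (0.85)(0.6375) + (-0.35)(0.0425) + (-0.30)(0.0475) = 0.51275
adj(I−A) = Cᵀ =
  [ 0.6375   0.3575   0.2250]
  [ 0.0425   0.7075   0.0150]
  [ 0.0475   0.1875   0.6200]
(I − A)⁻¹ = adj(I−A) / det(I−A) ≈
  [   1.2433     0.6972     0.4388]
  [   0.0829     1.3798     0.0293]
  [   0.0926     0.3657     1.2092]
x = (I − A)⁻¹ d = adj(I−A)·d / det(I−A), with det(I−A) = 0.51275:
  x_1 = (0.6375·525 + 0.3575·350 + 0.2250·550) / 0.51275 = 583.5625 / 0.51275 ≈ 1138.10
  x_2 = (0.0425·525 + 0.7075·350 + 0.0150·550) / 0.51275 = 278.1875 / 0.51275 ≈ 542.54
  x_3 = (0.0475·525 + 0.1875·350 + 0.6200·550) / 0.51275 = 431.5625 / 0.51275 ≈ 841.66

x_3 = 841.66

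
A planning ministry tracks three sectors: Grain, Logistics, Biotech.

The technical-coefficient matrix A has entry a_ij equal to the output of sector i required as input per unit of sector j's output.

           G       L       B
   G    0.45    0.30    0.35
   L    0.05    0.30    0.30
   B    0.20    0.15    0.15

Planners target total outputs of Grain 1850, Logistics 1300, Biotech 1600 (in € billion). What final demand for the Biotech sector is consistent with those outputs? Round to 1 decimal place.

I − A =
  [   0.55    -0.30    -0.35]
  [  -0.05     0.70    -0.30]
  [  -0.20    -0.15     0.85]
d = (I − A) x:
  d_G = (+0.55)·1850 + (-0.30)·1300 + (-0.35)·1600 = 67.5
  d_L = (-0.05)·1850 + (+0.70)·1300 + (-0.30)·1600 = 337.5
  d_B = (-0.20)·1850 + (-0.15)·1300 + (+0.85)·1600 = 795.0

d_B = 795.0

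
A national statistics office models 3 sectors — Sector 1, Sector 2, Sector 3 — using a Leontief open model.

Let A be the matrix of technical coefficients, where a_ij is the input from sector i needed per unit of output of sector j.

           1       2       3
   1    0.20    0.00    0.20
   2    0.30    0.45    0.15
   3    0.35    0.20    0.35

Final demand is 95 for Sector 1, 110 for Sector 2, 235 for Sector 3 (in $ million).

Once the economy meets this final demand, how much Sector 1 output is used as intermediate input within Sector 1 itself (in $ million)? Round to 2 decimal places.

I − A =
  [   0.80     0.00    -0.20]
  [  -0.30     0.55    -0.15]
  [  -0.35    -0.20     0.65]
Cofactors of I−A, C_ij = (−1)^(i+j)·(minor ij) (rows/columns in the sector order above):
  C_11 = (0.55)(0.65) − (-0.15)(-0.20) = 0.3275
  C_12 = −[(-0.30)(0.65) − (-0.15)(-0.35)] = 0.2475
  C_13 = (-0.30)(-0.20) − (0.55)(-0.35) = 0.2525
  C_21 = −[(0.00)(0.65) − (-0.20)(-0.20)] = 0.0400
  C_22 = (0.80)(0.65) − (-0.20)(-0.35) = 0.4500
  C_23 = −[(0.80)(-0.20) − (0.00)(-0.35)] = 0.1600
  C_31 = (0.00)(-0.15) − (-0.20)(0.55) = 0.1100
  C_32 = −[(0.80)(-0.15) − (-0.20)(-0.30)] = 0.1800
  C_33 = (0.80)(0.55) − (0.00)(-0.30) = 0.4400
det(I−A) = Σ_j (I−A)_1j·C_1j = (0.80)(0.3275) + (0.00)(0.2475) + (-0.20)(0.2525) = 0.2115
adj(I−A) = Cᵀ =
  [ 0.3275   0.0400   0.1100]
  [ 0.2475   0.4500   0.1800]
  [ 0.2525   0.1600   0.4400]
(I − A)⁻¹ = adj(I−A) / det(I−A) ≈
  [   1.5485     0.1891     0.5201]
  [   1.1702     2.1277     0.8511]
  [   1.1939     0.7565     2.0804]
First solve x = (I − A)⁻¹ d = adj(I−A)·d / det(I−A); in particular x_1 = (0.3275·95 + 0.0400·110 + 0.1100·235) / 0.2115 = 61.3625 / 0.2115 ≈ 290.1300.
Intermediate flow from 1 to 1: z_11 = a_11 · x_1 = 0.20 × 61.3625 / 0.2115 = 12.2725 / 0.2115 ≈ 58.03.

z_11 = 58.03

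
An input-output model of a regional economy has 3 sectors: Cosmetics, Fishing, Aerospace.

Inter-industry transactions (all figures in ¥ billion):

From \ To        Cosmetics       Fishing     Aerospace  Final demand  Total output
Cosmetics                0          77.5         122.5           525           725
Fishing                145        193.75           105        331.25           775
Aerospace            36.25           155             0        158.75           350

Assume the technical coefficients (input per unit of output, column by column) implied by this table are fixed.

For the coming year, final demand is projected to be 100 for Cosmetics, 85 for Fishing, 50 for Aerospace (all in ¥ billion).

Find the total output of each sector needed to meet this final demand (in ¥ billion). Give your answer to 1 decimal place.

Technical coefficients a_ij = z_ij / X_j:
  a_CC = 0/725 = 0.00, a_FC = 145/725 = 0.20, a_AC = 36.25/725 = 0.05
  a_CF = 77.5/775 = 0.10, a_FF = 193.75/775 = 0.25, a_AF = 155/775 = 0.20
  a_CA = 122.5/350 = 0.35, a_FA = 105/350 = 0.30, a_AA = 0/350 = 0.00
I − A =
  [   1.00    -0.10    -0.35]
  [  -0.20     0.75    -0.30]
  [  -0.05    -0.20     1.00]
Cofactors of I−A, C_ij = (−1)^(i+j)·(minor ij) (rows/columns in the sector order above):
  C_11 = (0.75)(1.00) − (-0.30)(-0.20) = 0.6900
  C_12 = −[(-0.20)(1.00) − (-0.30)(-0.05)] = 0.2150
  C_13 = (-0.20)(-0.20) − (0.75)(-0.05) = 0.0775
  C_21 = −[(-0.10)(1.00) − (-0.35)(-0.20)] = 0.1700
  C_22 = (1.00)(1.00) − (-0.35)(-0.05) = 0.9825
  C_23 = −[(1.00)(-0.20) − (-0.10)(-0.05)] = 0.2050
  C_31 = (-0.10)(-0.30) − (-0.35)(0.75) = 0.2925
  C_32 = −[(1.00)(-0.30) − (-0.35)(-0.20)] = 0.3700
  C_33 = (1.00)(0.75) − (-0.10)(-0.20) = 0.7300
det(I−A) = Σ_j (I−A)_1j·C_1j = (1.00)(0.6900) + (-0.10)(0.2150) + (-0.35)(0.0775) = 0.641375
adj(I−A) = Cᵀ =
  [ 0.6900   0.1700   0.2925]
  [ 0.2150   0.9825   0.3700]
  [ 0.0775   0.2050   0.7300]
(I − A)⁻¹ = adj(I−A) / det(I−A) ≈
  [   1.0758     0.2651     0.4561]
  [   0.3352     1.5319     0.5769]
  [   0.1208     0.3196     1.1382]
x = (I − A)⁻¹ d = adj(I−A)·d / det(I−A), with det(I−A) = 0.641375:
  x_C = (0.6900·100 + 0.1700·85 + 0.2925·50) / 0.641375 = 98.075 / 0.641375 ≈ 152.9
  x_F = (0.2150·100 + 0.9825·85 + 0.3700·50) / 0.641375 = 123.5125 / 0.641375 ≈ 192.6
  x_A = (0.0775·100 + 0.2050·85 + 0.7300·50) / 0.641375 = 61.675 / 0.641375 ≈ 96.2

x_C = 152.9, x_F = 192.6, x_A = 96.2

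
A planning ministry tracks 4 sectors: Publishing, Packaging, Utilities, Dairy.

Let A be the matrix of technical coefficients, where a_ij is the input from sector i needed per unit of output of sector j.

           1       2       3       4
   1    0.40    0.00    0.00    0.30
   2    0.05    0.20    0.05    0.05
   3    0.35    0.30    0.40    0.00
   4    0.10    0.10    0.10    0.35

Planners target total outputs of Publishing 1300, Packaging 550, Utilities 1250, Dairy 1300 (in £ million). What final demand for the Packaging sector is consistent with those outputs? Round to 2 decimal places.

I − A =
  [   0.60     0.00     0.00    -0.30]
  [  -0.05     0.80    -0.05    -0.05]
  [  -0.35    -0.30     0.60     0.00]
  [  -0.10    -0.10    -0.10     0.65]
d = (I − A) x:
  d_1 = (+0.60)·1300 + (+0.00)·550 + (+0.00)·1250 + (-0.30)·1300 = 390.00
  d_2 = (-0.05)·1300 + (+0.80)·550 + (-0.05)·1250 + (-0.05)·1300 = 247.50
  d_3 = (-0.35)·1300 + (-0.30)·550 + (+0.60)·1250 + (+0.00)·1300 = 130.00
  d_4 = (-0.10)·1300 + (-0.10)·550 + (-0.10)·1250 + (+0.65)·1300 = 535.00

d_2 = 247.50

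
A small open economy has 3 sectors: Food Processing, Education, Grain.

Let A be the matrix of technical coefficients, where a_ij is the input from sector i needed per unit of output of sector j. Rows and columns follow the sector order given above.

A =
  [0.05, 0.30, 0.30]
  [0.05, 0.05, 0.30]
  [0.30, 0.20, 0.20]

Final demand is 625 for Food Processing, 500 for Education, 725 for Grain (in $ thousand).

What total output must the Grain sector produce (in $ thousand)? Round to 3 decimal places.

x_3 = 1800.581

I − A =
  [   0.95    -0.30    -0.30]
  [  -0.05     0.95    -0.30]
  [  -0.30    -0.20     0.80]
Cofactors of I−A, C_ij = (−1)^(i+j)·(minor ij) (rows/columns in the sector order above):
  C_11 = (0.95)(0.80) − (-0.30)(-0.20) = 0.7000
  C_12 = −[(-0.05)(0.80) − (-0.30)(-0.30)] = 0.1300
  C_13 = (-0.05)(-0.20) − (0.95)(-0.30) = 0.2950
  C_21 = −[(-0.30)(0.80) − (-0.30)(-0.20)] = 0.3000
  C_22 = (0.95)(0.80) − (-0.30)(-0.30) = 0.6700
  C_23 = −[(0.95)(-0.20) − (-0.30)(-0.30)] = 0.2800
  C_31 = (-0.30)(-0.30) − (-0.30)(0.95) = 0.3750
  C_32 = −[(0.95)(-0.30) − (-0.30)(-0.05)] = 0.3000
  C_33 = (0.95)(0.95) − (-0.30)(-0.05) = 0.8875
det(I−A) = Σ_j (I−A)_1j·C_1j = (0.95)(0.7000) + (-0.30)(0.1300) + (-0.30)(0.2950) = 0.5375
adj(I−A) = Cᵀ =
  [ 0.7000   0.3000   0.3750]
  [ 0.1300   0.6700   0.3000]
  [ 0.2950   0.2800   0.8875]
(I − A)⁻¹ = adj(I−A) / det(I−A) ≈
  [   1.3023     0.5581     0.6977]
  [   0.2419     1.2465     0.5581]
  [   0.5488     0.5209     1.6512]
x = (I − A)⁻¹ d = adj(I−A)·d / det(I−A), with det(I−A) = 0.5375:
  x_1 = (0.7000·625 + 0.3000·500 + 0.3750·725) / 0.5375 = 859.375 / 0.5375 ≈ 1598.837
  x_2 = (0.1300·625 + 0.6700·500 + 0.3000·725) / 0.5375 = 633.75 / 0.5375 ≈ 1179.070
  x_3 = (0.2950·625 + 0.2800·500 + 0.8875·725) / 0.5375 = 967.8125 / 0.5375 ≈ 1800.581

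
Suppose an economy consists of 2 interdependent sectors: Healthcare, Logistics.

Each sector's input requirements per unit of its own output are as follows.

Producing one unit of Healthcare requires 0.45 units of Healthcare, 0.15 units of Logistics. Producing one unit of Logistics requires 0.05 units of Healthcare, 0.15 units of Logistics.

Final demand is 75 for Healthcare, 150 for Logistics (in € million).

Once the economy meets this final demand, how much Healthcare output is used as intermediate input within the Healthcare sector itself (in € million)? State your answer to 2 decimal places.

I − A =
  [   0.55    -0.05]
  [  -0.15     0.85]
det(I−A) = (0.55)(0.85) − (-0.05)(-0.15) = 0.4600
adj(I−A) = [[0.85, 0.05], [0.15, 0.55]]
(I − A)⁻¹ = adj(I−A) / det(I−A) ≈
  [   1.8478     0.1087]
  [   0.3261     1.1957]
First solve x = (I − A)⁻¹ d = adj(I−A)·d / det(I−A); in particular x_H = (0.85·75 + 0.05·150) / 0.4600 = 71.25 / 0.4600 ≈ 154.8913.
Intermediate flow from H to H: z_HH = a_HH · x_H = 0.45 × 71.25 / 0.4600 = 32.0625 / 0.4600 ≈ 69.70.

z_HH = 69.70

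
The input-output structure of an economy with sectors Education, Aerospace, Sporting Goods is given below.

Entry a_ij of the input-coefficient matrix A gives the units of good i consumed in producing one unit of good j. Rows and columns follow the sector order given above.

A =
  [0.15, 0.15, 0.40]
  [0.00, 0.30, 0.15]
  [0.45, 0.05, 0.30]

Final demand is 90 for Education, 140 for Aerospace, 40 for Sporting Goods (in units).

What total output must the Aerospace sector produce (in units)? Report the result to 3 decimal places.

I − A =
  [   0.85    -0.15    -0.40]
  [   0.00     0.70    -0.15]
  [  -0.45    -0.05     0.70]
Cofactors of I−A, C_ij = (−1)^(i+j)·(minor ij) (rows/columns in the sector order above):
  C_11 = (0.70)(0.70) − (-0.15)(-0.05) = 0.4825
  C_12 = −[(0.00)(0.70) − (-0.15)(-0.45)] = 0.0675
  C_13 = (0.00)(-0.05) − (0.70)(-0.45) = 0.3150
  C_21 = −[(-0.15)(0.70) − (-0.40)(-0.05)] = 0.1250
  C_22 = (0.85)(0.70) − (-0.40)(-0.45) = 0.4150
  C_23 = −[(0.85)(-0.05) − (-0.15)(-0.45)] = 0.1100
  C_31 = (-0.15)(-0.15) − (-0.40)(0.70) = 0.3025
  C_32 = −[(0.85)(-0.15) − (-0.40)(0.00)] = 0.1275
  C_33 = (0.85)(0.70) − (-0.15)(0.00) = 0.5950
det(I−A) = Σ_j (I−A)_1j·C_1j = (0.85)(0.4825) + (-0.15)(0.0675) + (-0.40)(0.3150) = 0.2740
adj(I−A) = Cᵀ =
  [ 0.4825   0.1250   0.3025]
  [ 0.0675   0.4150   0.1275]
  [ 0.3150   0.1100   0.5950]
(I − A)⁻¹ = adj(I−A) / det(I−A) ≈
  [   1.7609     0.4562     1.1040]
  [   0.2464     1.5146     0.4653]
  [   1.1496     0.4015     2.1715]
x = (I − A)⁻¹ d = adj(I−A)·d / det(I−A), with det(I−A) = 0.2740:
  x_1 = (0.4825·90 + 0.1250·140 + 0.3025·40) / 0.2740 = 73.025 / 0.2740 ≈ 266.515
  x_2 = (0.0675·90 + 0.4150·140 + 0.1275·40) / 0.2740 = 69.275 / 0.2740 ≈ 252.828
  x_3 = (0.3150·90 + 0.1100·140 + 0.5950·40) / 0.2740 = 67.55 / 0.2740 ≈ 246.533

x_2 = 252.828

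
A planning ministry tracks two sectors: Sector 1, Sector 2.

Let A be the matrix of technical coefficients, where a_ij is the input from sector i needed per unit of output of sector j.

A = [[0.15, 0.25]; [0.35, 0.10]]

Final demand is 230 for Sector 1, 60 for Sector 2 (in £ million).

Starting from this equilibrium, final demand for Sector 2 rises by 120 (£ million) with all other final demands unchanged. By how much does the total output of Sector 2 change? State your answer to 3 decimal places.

Δx_2 = 150.554

I − A =
  [   0.85    -0.25]
  [  -0.35     0.90]
det(I−A) = (0.85)(0.90) − (-0.25)(-0.35) = 0.6775
adj(I−A) = [[0.90, 0.25], [0.35, 0.85]]
(I − A)⁻¹ = adj(I−A) / det(I−A) ≈
  [   1.3284     0.3690]
  [   0.5166     1.2546]
Δx = (I − A)⁻¹ Δd with Δd having +120 in the Sector 2 component and 0 elsewhere.
So Δx_2 = L_22 · (+120), where L_22 = adj(I−A)_22 / det(I−A) = 0.85 / 0.6775.
Δx_2 = 0.85 × (+120) / 0.6775 = 102.00 / 0.6775 ≈ 150.554.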